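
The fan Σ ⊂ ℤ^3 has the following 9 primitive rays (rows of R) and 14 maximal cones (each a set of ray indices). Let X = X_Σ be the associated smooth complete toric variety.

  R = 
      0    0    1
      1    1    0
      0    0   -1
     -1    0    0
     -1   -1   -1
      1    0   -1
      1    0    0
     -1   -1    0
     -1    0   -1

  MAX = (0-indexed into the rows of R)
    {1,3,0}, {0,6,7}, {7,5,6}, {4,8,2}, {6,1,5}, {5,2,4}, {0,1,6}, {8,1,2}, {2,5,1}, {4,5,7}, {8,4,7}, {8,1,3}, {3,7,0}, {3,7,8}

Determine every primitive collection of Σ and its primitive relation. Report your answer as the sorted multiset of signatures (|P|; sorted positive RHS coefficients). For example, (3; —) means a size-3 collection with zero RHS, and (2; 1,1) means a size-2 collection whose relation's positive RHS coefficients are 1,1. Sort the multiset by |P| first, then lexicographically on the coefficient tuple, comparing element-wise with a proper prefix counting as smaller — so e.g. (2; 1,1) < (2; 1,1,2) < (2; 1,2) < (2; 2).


Primitive collections (15):

  P={0,2}:  v_{0} + v_{2} = 0  ⟹  sig = (2; —)
  P={1,7}:  v_{1} + v_{7} = 0  ⟹  sig = (2; —)
  P={3,6}:  v_{3} + v_{6} = 0  ⟹  sig = (2; —)
  P={0,4}:  v_{0} + v_{4} = v_{7}  ⟹  sig = (2; 1)
  P={0,5}:  v_{0} + v_{5} = v_{6}  ⟹  sig = (2; 1)
  P={0,8}:  v_{0} + v_{8} = v_{3}  ⟹  sig = (2; 1)
  P={1,4}:  v_{1} + v_{4} = v_{2}  ⟹  sig = (2; 1)
  P={2,3}:  v_{2} + v_{3} = v_{8}  ⟹  sig = (2; 1)
  P={2,6}:  v_{2} + v_{6} = v_{5}  ⟹  sig = (2; 1)
  P={2,7}:  v_{2} + v_{7} = v_{4}  ⟹  sig = (2; 1)
  P={3,5}:  v_{3} + v_{5} = v_{2}  ⟹  sig = (2; 1)
  P={6,8}:  v_{6} + v_{8} = v_{2}  ⟹  sig = (2; 1)
  P={3,4}:  v_{3} + v_{4} = v_{7} + v_{8}  ⟹  sig = (2; 1,1)
  P={4,6}:  v_{4} + v_{6} = v_{5} + v_{7}  ⟹  sig = (2; 1,1)
  P={5,8}:  v_{5} + v_{8} = 2·v_{2}  ⟹  sig = (2; 2)

so the primitive-relation signature multiset is
{ (2; —) ×3,  (2; 1) ×9,  (2; 1,1) ×2,  (2; 2) }


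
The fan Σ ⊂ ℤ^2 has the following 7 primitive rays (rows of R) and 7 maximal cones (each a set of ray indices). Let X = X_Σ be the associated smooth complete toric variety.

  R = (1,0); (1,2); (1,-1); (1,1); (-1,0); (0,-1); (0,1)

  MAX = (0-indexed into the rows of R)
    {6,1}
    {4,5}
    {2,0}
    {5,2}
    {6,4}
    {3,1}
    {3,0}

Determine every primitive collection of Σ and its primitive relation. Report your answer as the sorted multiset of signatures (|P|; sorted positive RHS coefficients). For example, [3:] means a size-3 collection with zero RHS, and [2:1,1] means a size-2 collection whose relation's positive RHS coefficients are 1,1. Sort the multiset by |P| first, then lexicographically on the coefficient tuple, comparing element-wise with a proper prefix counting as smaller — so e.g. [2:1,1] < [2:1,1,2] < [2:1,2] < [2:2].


|primitive collections| = 14. Relations:

  P={0,4}:  v_{0} + v_{4} = 0  so sig = [2:]
  P={5,6}:  v_{5} + v_{6} = 0  so sig = [2:]
  P={0,5}:  v_{0} + v_{5} = v_{2}  so sig = [2:1]
  P={0,6}:  v_{0} + v_{6} = v_{3}  so sig = [2:1]
  P={1,5}:  v_{1} + v_{5} = v_{3}  so sig = [2:1]
  P={2,4}:  v_{2} + v_{4} = v_{5}  so sig = [2:1]
  P={2,6}:  v_{2} + v_{6} = v_{0}  so sig = [2:1]
  P={3,4}:  v_{3} + v_{4} = v_{6}  so sig = [2:1]
  P={3,5}:  v_{3} + v_{5} = v_{0}  so sig = [2:1]
  P={3,6}:  v_{3} + v_{6} = v_{1}  so sig = [2:1]
  P={1,2}:  v_{1} + v_{2} = v_{0} + v_{3}  so sig = [2:1,1]
  P={0,1}:  v_{0} + v_{1} = 2·v_{3}  so sig = [2:2]
  P={1,4}:  v_{1} + v_{4} = 2·v_{6}  so sig = [2:2]
  P={2,3}:  v_{2} + v_{3} = 2·v_{0}  so sig = [2:2]

Signatures (|P|; sorted positive RHS coefficients), sorted:
{ [2:] ×2,  [2:1] ×8,  [2:1,1],  [2:2] ×3 }


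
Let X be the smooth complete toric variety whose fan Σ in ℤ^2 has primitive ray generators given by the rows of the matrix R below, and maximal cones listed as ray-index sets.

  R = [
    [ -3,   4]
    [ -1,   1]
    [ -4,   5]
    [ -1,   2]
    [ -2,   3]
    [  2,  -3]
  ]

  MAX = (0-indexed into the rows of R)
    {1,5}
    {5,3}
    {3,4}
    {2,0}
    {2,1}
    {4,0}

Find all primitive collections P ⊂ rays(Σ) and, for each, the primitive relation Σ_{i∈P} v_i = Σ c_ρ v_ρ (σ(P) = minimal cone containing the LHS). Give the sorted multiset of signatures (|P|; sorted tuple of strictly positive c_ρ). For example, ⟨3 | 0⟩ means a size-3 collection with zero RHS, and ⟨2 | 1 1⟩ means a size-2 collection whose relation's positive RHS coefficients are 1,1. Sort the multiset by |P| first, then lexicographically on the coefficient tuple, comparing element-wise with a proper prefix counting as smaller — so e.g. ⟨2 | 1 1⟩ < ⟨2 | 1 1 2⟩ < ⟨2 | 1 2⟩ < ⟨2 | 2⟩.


9 minimal non-faces of Δ(Σ) (on 6 rays):

  {4,5}:  v_{4} + v_{5} = 0 ; sig = ⟨2 | 0⟩
  {0,1}:  v_{0} + v_{1} = v_{2} ; sig = ⟨2 | 1⟩
  {0,5}:  v_{0} + v_{5} = v_{1} ; sig = ⟨2 | 1⟩
  {1,3}:  v_{1} + v_{3} = v_{4} ; sig = ⟨2 | 1⟩
  {1,4}:  v_{1} + v_{4} = v_{0} ; sig = ⟨2 | 1⟩
  {2,3}:  v_{2} + v_{3} = v_{0} + v_{4} ; sig = ⟨2 | 1 1⟩
  {0,3}:  v_{0} + v_{3} = 2·v_{4} ; sig = ⟨2 | 2⟩
  {2,4}:  v_{2} + v_{4} = 2·v_{0} ; sig = ⟨2 | 2⟩
  {2,5}:  v_{2} + v_{5} = 2·v_{1} ; sig = ⟨2 | 2⟩

Sorted signature multiset PRS(X):
[⟨2 | 0⟩, ⟨2 | 1⟩, ⟨2 | 1⟩, ⟨2 | 1⟩, ⟨2 | 1⟩, ⟨2 | 1 1⟩, ⟨2 | 2⟩, ⟨2 | 2⟩, ⟨2 | 2⟩]


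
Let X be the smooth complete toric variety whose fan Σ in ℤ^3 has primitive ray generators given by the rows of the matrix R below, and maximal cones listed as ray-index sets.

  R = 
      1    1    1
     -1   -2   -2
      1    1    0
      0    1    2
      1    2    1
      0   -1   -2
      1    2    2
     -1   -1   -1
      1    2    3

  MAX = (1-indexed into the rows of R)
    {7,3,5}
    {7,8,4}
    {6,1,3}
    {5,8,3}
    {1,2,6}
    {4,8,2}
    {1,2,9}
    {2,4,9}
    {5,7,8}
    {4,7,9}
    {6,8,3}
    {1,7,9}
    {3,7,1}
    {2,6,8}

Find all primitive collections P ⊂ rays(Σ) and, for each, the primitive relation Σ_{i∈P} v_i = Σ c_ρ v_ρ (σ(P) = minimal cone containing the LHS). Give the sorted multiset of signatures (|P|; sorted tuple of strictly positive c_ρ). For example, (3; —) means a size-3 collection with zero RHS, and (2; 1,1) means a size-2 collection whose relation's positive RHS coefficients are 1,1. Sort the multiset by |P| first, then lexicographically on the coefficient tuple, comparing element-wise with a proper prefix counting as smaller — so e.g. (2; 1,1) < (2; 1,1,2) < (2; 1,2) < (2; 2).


16 collections generate NE(X_Σ); each relation:

  • {1,8}:  v_{1} + v_{8} = 0  ⟹  sig = (2; —)
  • {2,7}:  v_{2} + v_{7} = 0  ⟹  sig = (2; —)
  • {4,6}:  v_{4} + v_{6} = 0  ⟹  sig = (2; —)
  • {1,4}:  v_{1} + v_{4} = v_{9}  ⟹  sig = (2; 1)
  • {2,3}:  v_{2} + v_{3} = v_{6}  ⟹  sig = (2; 1)
  • {3,4}:  v_{3} + v_{4} = v_{7}  ⟹  sig = (2; 1)
  • {6,7}:  v_{6} + v_{7} = v_{3}  ⟹  sig = (2; 1)
  • {6,9}:  v_{6} + v_{9} = v_{1}  ⟹  sig = (2; 1)
  • {8,9}:  v_{8} + v_{9} = v_{4}  ⟹  sig = (2; 1)
  • {1,5}:  v_{1} + v_{5} = v_{3} + v_{7}  ⟹  sig = (2; 1,1)
  • {2,5}:  v_{2} + v_{5} = v_{3} + v_{8}  ⟹  sig = (2; 1,1)
  • {3,9}:  v_{3} + v_{9} = v_{1} + v_{7}  ⟹  sig = (2; 1,1)
  • {4,5}:  v_{4} + v_{5} = 2·v_{7} + v_{8}  ⟹  sig = (2; 1,2)
  • {5,6}:  v_{5} + v_{6} = 2·v_{3} + v_{8}  ⟹  sig = (2; 1,2)
  • {5,9}:  v_{5} + v_{9} = 2·v_{7}  ⟹  sig = (2; 2)
  • {3,7,8}:  v_{3} + v_{7} + v_{8} = v_{5}  ⟹  sig = (3; 1)

Hence PRS(X_Σ) =
    (2; —)
    (2; —)
    (2; —)
    (2; 1)
    (2; 1)
    (2; 1)
    (2; 1)
    (2; 1)
    (2; 1)
    (2; 1,1)
    (2; 1,1)
    (2; 1,1)
    (2; 1,2)
    (2; 1,2)
    (2; 2)
    (3; 1)


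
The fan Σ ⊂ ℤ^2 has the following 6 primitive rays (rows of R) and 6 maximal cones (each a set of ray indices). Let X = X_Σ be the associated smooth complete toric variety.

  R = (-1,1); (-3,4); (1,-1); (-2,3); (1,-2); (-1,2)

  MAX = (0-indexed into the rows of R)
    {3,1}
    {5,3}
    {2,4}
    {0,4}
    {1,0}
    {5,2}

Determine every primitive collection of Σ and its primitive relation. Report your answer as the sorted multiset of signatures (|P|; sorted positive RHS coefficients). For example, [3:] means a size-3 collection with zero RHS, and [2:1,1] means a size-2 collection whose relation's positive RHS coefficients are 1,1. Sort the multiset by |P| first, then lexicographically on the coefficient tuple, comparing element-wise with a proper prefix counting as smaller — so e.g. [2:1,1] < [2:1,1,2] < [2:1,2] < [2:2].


9 collections generate NE(X_Σ); each relation:

  P={0,2}:  v_{0} + v_{2} = 0 ; sig = [2:]
  P={4,5}:  v_{4} + v_{5} = 0 ; sig = [2:]
  P={0,3}:  v_{0} + v_{3} = v_{1} ; sig = [2:1]
  P={0,5}:  v_{0} + v_{5} = v_{3} ; sig = [2:1]
  P={1,2}:  v_{1} + v_{2} = v_{3} ; sig = [2:1]
  P={2,3}:  v_{2} + v_{3} = v_{5} ; sig = [2:1]
  P={3,4}:  v_{3} + v_{4} = v_{0} ; sig = [2:1]
  P={1,4}:  v_{1} + v_{4} = 2·v_{0} ; sig = [2:2]
  P={1,5}:  v_{1} + v_{5} = 2·v_{3} ; sig = [2:2]

Signatures (|P|; sorted positive RHS coefficients), sorted:
{ [2:] ×2,  [2:1] ×5,  [2:2] ×2 }


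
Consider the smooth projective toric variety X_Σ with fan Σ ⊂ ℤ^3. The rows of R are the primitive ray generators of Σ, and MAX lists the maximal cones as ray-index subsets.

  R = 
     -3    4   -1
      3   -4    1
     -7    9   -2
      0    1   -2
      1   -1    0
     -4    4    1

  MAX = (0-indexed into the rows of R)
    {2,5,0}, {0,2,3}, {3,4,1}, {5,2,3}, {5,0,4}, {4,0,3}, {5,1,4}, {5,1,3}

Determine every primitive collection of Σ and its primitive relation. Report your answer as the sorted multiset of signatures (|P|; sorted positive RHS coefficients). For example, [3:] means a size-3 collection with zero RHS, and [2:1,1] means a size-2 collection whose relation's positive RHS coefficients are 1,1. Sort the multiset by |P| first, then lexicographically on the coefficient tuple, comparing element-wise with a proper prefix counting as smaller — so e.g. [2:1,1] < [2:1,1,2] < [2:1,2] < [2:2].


Δ(Σ) — 6 vertices, 5 min non-faces:

  {0,1}:  v_{0} + v_{1} = 0  ⟹  sig = [2:]
  {1,2}:  v_{1} + v_{2} = v_{3} + v_{5}  ⟹  sig = [2:1,1]
  {2,4}:  v_{2} + v_{4} = 2·v_{0}  ⟹  sig = [2:2]
  {0,3,5}:  v_{0} + v_{3} + v_{5} = v_{2}  ⟹  sig = [3:1]
  {3,4,5}:  v_{3} + v_{4} + v_{5} = v_{0}  ⟹  sig = [3:1]

so the primitive-relation signature multiset is
{ [2:],  [2:1,1],  [2:2],  [3:1] ×2 }


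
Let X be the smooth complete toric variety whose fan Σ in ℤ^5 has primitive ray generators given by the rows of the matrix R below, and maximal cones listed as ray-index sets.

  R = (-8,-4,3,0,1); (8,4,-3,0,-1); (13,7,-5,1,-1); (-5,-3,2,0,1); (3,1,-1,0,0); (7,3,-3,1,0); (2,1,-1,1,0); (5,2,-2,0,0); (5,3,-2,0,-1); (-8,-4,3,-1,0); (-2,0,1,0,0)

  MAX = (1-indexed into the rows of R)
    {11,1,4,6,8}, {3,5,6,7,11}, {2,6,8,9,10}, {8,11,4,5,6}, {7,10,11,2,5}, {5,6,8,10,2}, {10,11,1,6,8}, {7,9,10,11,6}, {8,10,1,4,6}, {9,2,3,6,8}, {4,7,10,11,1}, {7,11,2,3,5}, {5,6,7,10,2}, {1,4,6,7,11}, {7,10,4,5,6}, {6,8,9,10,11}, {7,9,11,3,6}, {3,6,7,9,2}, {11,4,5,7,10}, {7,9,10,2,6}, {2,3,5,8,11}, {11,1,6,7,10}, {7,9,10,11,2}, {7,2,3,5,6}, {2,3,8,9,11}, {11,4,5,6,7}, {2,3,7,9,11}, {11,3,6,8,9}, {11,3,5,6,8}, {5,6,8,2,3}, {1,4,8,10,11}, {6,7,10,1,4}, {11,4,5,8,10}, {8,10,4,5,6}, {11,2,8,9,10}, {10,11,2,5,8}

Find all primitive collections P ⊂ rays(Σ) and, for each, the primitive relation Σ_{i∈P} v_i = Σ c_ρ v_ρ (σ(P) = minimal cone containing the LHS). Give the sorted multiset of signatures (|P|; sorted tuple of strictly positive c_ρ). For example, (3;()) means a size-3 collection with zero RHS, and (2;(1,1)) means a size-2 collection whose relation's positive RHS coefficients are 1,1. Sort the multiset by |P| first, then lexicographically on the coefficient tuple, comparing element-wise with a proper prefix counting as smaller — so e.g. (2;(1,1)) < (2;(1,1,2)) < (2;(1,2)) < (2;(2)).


13 minimal non-faces of Δ(Σ) (on 11 rays):

  P={1,2}:  v_{1} + v_{2} = 0  →  sig = (2;())
  P={4,9}:  v_{4} + v_{9} = 0  →  sig = (2;())
  P={1,5}:  v_{1} + v_{5} = v_{4}  →  sig = (2;(1))
  P={2,4}:  v_{2} + v_{4} = v_{5}  →  sig = (2;(1))
  P={3,10}:  v_{3} + v_{10} = v_{9}  →  sig = (2;(1))
  P={5,9}:  v_{5} + v_{9} = v_{2}  →  sig = (2;(1))
  P={7,8}:  v_{7} + v_{8} = v_{6}  →  sig = (2;(1))
  P={1,3}:  v_{1} + v_{3} = v_{6} + v_{11}  →  sig = (2;(1,1))
  P={1,9}:  v_{1} + v_{9} = v_{6} + v_{10} + v_{11}  →  sig = (2;(1,1,1))
  P={3,4}:  v_{3} + v_{4} = v_{5} + v_{6} + v_{11}  →  sig = (2;(1,1,1))
  P={2,6,11}:  v_{2} + v_{6} + v_{11} = v_{3}  →  sig = (3;(1))
  P={5,6,10,11}:  v_{5} + v_{6} + v_{10} + v_{11} = 0  →  sig = (4;())
  P={4,6,10,11}:  v_{4} + v_{6} + v_{10} + v_{11} = v_{1}  →  sig = (4;(1))

Signatures (|P|; sorted positive RHS coefficients), sorted:
[(2;()), (2;()), (2;(1)), (2;(1)), (2;(1)), (2;(1)), (2;(1)), (2;(1,1)), (2;(1,1,1)), (2;(1,1,1)), (3;(1)), (4;()), (4;(1))]


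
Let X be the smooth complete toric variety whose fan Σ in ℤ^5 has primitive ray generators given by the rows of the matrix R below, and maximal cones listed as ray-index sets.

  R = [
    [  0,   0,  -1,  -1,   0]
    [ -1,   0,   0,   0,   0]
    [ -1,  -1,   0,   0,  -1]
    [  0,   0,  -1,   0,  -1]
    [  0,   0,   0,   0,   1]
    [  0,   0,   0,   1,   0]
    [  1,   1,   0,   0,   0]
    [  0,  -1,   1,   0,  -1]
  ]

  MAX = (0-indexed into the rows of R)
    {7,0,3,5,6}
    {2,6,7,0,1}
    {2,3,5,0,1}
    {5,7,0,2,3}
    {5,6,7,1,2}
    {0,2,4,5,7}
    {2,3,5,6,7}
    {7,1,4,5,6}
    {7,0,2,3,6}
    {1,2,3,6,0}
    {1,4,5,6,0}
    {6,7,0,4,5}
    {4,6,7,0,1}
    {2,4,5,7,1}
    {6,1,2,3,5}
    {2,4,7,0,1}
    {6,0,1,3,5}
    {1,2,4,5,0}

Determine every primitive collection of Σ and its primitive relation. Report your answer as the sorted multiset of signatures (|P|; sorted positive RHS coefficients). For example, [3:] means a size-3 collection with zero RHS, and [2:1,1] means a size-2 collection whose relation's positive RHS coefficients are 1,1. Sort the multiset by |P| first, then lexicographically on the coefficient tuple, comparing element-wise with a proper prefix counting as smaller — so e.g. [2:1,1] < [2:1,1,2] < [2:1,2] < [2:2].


5 collections generate NE(X_Σ); each relation:

  P = {3,4}:  v_{3} + v_{4} = v_{0} + v_{5} — sig = [2:1,1]
  P = {2,4,6}:  v_{2} + v_{4} + v_{6} = 0 — sig = [3:]
  P = {1,3,7}:  v_{1} + v_{3} + v_{7} = 2·v_{2} + v_{6} — sig = [3:1,2]
  P = {0,1,5,7}:  v_{0} + v_{1} + v_{5} + v_{7} = v_{2} — sig = [4:1]
  P = {0,2,5,6}:  v_{0} + v_{2} + v_{5} + v_{6} = v_{3} — sig = [4:1]

Hence PRS(X_Σ) =
    [2:1,1]
    [3:]
    [3:1,2]
    [4:1]
    [4:1]


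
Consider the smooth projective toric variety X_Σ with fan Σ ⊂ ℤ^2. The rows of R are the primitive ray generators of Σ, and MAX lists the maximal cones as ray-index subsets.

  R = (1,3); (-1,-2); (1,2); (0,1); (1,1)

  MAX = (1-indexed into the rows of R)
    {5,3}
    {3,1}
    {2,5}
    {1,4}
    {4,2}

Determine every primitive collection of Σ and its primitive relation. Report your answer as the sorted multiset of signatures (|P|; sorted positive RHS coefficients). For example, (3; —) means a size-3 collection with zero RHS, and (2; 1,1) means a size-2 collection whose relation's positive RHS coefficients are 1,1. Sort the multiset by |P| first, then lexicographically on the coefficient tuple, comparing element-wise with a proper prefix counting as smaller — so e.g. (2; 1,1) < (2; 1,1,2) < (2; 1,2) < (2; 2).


Primitive collections (5):

  P={2,3}:  v_{2} + v_{3} = 0  →  sig = (2; —)
  P={1,2}:  v_{1} + v_{2} = v_{4}  →  sig = (2; 1)
  P={3,4}:  v_{3} + v_{4} = v_{1}  →  sig = (2; 1)
  P={4,5}:  v_{4} + v_{5} = v_{3}  →  sig = (2; 1)
  P={1,5}:  v_{1} + v_{5} = 2·v_{3}  →  sig = (2; 2)

so the primitive-relation signature multiset is
{ (2; —),  (2; 1) ×3,  (2; 2) }


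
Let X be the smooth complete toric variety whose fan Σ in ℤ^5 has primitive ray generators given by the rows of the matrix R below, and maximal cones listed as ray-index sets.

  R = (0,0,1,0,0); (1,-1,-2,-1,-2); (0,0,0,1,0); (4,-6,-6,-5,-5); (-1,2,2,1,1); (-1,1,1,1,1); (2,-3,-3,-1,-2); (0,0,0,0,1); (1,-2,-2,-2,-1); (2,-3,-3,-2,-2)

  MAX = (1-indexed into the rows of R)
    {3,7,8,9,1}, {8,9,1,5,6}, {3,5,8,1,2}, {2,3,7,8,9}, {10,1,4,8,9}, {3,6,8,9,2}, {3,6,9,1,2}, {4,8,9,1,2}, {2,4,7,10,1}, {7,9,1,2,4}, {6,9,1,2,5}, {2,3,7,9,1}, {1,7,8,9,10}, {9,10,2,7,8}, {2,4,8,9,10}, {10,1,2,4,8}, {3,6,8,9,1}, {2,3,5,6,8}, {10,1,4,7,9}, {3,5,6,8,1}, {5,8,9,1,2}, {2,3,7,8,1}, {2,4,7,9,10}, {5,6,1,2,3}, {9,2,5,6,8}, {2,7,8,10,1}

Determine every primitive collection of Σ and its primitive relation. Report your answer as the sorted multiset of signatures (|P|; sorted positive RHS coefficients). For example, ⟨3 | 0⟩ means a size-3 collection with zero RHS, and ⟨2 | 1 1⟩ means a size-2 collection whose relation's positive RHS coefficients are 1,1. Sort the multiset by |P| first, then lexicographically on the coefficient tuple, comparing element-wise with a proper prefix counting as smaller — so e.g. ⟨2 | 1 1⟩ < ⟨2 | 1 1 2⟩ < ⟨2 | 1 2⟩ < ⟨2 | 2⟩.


The 14 primitive collections of Σ (r=10, n=5):

  P = {3,10}:  v_{3} + v_{10} = v_{7}  ⇒ sig = ⟨2 | 1⟩
  P = {6,10}:  v_{6} + v_{10} = v_{3} + v_{9}  ⇒ sig = ⟨2 | 1 1⟩
  P = {5,10}:  v_{5} + v_{10} = v_{1} + v_{2} + v_{8}  ⇒ sig = ⟨2 | 1 1 1⟩
  P = {3,4}:  v_{3} + v_{4} = v_{1} + v_{2} + v_{7} + v_{9}  ⇒ sig = ⟨2 | 1 1 1 1⟩
  P = {5,7}:  v_{5} + v_{7} = v_{1} + v_{2} + v_{3} + v_{8}  ⇒ sig = ⟨2 | 1 1 1 1⟩
  P = {4,6}:  v_{4} + v_{6} = v_{1} + v_{2} + v_{3} + 2·v_{9}  ⇒ sig = ⟨2 | 1 1 1 2⟩
  P = {4,5}:  v_{4} + v_{5} = 2·v_{1} + 2·v_{2} + v_{8} + v_{9}  ⇒ sig = ⟨2 | 1 1 2 2⟩
  P = {6,7}:  v_{6} + v_{7} = 2·v_{3} + v_{9}  ⇒ sig = ⟨2 | 1 2⟩
  P = {3,5,9}:  v_{3} + v_{5} + v_{9} = 0  ⇒ sig = ⟨3 | 0⟩
  P = {4,7,8}:  v_{4} + v_{7} + v_{8} = 3·v_{10}  ⇒ sig = ⟨3 | 3⟩
  P = {1,2,6,8}:  v_{1} + v_{2} + v_{6} + v_{8} = 0  ⇒ sig = ⟨4 | 0⟩
  P = {1,2,9,10}:  v_{1} + v_{2} + v_{9} + v_{10} = v_{4}  ⇒ sig = ⟨4 | 1⟩
  P = {1,2,3,8,9}:  v_{1} + v_{2} + v_{3} + v_{8} + v_{9} = v_{10}  ⇒ sig = ⟨5 | 1⟩
  P = {1,2,7,8,9}:  v_{1} + v_{2} + v_{7} + v_{8} + v_{9} = 2·v_{10}  ⇒ sig = ⟨5 | 2⟩

Signatures (|P|; sorted positive RHS coefficients), sorted:
[⟨2 | 1⟩, ⟨2 | 1 1⟩, ⟨2 | 1 1 1⟩, ⟨2 | 1 1 1 1⟩, ⟨2 | 1 1 1 1⟩, ⟨2 | 1 1 1 2⟩, ⟨2 | 1 1 2 2⟩, ⟨2 | 1 2⟩, ⟨3 | 0⟩, ⟨3 | 3⟩, ⟨4 | 0⟩, ⟨4 | 1⟩, ⟨5 | 1⟩, ⟨5 | 2⟩]


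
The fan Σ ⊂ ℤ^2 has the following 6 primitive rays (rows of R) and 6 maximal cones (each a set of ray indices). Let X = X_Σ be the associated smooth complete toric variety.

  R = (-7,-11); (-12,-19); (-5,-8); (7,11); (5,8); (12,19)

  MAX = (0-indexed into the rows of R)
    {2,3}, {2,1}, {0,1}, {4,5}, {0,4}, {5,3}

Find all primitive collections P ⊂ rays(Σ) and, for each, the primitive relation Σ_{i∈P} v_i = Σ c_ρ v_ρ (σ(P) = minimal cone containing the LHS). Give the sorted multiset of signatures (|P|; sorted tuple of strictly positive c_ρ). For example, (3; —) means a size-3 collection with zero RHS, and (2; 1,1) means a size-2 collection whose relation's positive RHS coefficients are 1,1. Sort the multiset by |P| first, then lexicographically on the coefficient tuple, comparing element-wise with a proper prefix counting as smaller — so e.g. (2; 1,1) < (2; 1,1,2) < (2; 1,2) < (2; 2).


The 9 primitive collections of Σ (r=6, n=2):

  {0,3}:  v_{0} + v_{3} = 0  so sig = (2; —)
  {1,5}:  v_{1} + v_{5} = 0  so sig = (2; —)
  {2,4}:  v_{2} + v_{4} = 0  so sig = (2; —)
  {0,2}:  v_{0} + v_{2} = v_{1}  so sig = (2; 1)
  {0,5}:  v_{0} + v_{5} = v_{4}  so sig = (2; 1)
  {1,3}:  v_{1} + v_{3} = v_{2}  so sig = (2; 1)
  {1,4}:  v_{1} + v_{4} = v_{0}  so sig = (2; 1)
  {2,5}:  v_{2} + v_{5} = v_{3}  so sig = (2; 1)
  {3,4}:  v_{3} + v_{4} = v_{5}  so sig = (2; 1)

Signatures (|P|; sorted positive RHS coefficients), sorted:
{ (2; —) ×3,  (2; 1) ×6 }


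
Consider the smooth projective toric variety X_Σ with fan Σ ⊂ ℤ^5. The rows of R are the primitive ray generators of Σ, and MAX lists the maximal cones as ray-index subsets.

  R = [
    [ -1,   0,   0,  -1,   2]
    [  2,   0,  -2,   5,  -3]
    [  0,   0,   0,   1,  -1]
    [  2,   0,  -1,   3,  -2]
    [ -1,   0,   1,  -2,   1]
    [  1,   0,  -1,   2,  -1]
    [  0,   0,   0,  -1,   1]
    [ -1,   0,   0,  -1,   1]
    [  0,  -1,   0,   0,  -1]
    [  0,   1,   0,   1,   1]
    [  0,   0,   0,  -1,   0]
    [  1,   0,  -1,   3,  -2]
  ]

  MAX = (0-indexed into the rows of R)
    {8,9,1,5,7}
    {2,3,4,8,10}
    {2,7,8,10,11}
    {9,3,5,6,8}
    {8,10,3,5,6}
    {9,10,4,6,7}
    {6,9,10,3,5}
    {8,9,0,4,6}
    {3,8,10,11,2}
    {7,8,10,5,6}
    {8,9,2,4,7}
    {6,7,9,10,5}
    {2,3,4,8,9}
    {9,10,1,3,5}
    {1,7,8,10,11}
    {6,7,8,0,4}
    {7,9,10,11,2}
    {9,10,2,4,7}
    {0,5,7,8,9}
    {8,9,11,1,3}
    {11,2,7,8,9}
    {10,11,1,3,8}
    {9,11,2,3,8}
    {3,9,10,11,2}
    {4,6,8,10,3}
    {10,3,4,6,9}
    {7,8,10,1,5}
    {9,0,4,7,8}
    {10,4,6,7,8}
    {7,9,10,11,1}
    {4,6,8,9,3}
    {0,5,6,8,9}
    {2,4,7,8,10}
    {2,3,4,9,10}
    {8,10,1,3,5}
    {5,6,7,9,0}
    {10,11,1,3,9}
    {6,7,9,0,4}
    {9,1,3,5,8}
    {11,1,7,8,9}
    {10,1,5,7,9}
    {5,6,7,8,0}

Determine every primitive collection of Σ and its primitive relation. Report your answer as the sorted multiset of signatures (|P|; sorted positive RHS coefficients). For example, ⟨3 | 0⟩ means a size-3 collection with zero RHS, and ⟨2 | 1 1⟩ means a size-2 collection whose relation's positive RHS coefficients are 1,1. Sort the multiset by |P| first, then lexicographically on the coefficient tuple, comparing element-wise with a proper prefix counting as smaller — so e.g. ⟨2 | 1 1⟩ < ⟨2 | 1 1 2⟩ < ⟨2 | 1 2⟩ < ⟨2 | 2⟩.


Δ(Σ) — 12 vertices, 17 min non-faces:

  • {2,6}:  v_{2} + v_{6} = 0  ⇒ sig = ⟨2 | 0⟩
  • {4,5}:  v_{4} + v_{5} = 0  ⇒ sig = ⟨2 | 0⟩
  • {1,4}:  v_{1} + v_{4} = v_{11}  ⇒ sig = ⟨2 | 1⟩
  • {2,5}:  v_{2} + v_{5} = v_{11}  ⇒ sig = ⟨2 | 1⟩
  • {3,7}:  v_{3} + v_{7} = v_{5}  ⇒ sig = ⟨2 | 1⟩
  • {4,11}:  v_{4} + v_{11} = v_{2}  ⇒ sig = ⟨2 | 1⟩
  • {5,11}:  v_{5} + v_{11} = v_{1}  ⇒ sig = ⟨2 | 1⟩
  • {6,11}:  v_{6} + v_{11} = v_{5}  ⇒ sig = ⟨2 | 1⟩
  • {0,10}:  v_{0} + v_{10} = v_{6} + v_{7}  ⇒ sig = ⟨2 | 1 1⟩
  • {0,2}:  v_{0} + v_{2} = v_{7} + v_{8} + v_{9}  ⇒ sig = ⟨2 | 1 1 1⟩
  • {0,3}:  v_{0} + v_{3} = v_{5} + v_{6} + v_{8} + v_{9}  ⇒ sig = ⟨2 | 1 1 1 1⟩
  • {0,11}:  v_{0} + v_{11} = v_{5} + v_{7} + v_{8} + v_{9}  ⇒ sig = ⟨2 | 1 1 1 1⟩
  • {0,1}:  v_{0} + v_{1} = 2·v_{5} + v_{7} + v_{8} + v_{9}  ⇒ sig = ⟨2 | 1 1 1 2⟩
  • {1,2}:  v_{1} + v_{2} = 2·v_{11}  ⇒ sig = ⟨2 | 2⟩
  • {1,6}:  v_{1} + v_{6} = 2·v_{5}  ⇒ sig = ⟨2 | 2⟩
  • {8,9,10}:  v_{8} + v_{9} + v_{10} = 0  ⇒ sig = ⟨3 | 0⟩
  • {6,7,8,9}:  v_{6} + v_{7} + v_{8} + v_{9} = v_{0}  ⇒ sig = ⟨4 | 1⟩

so the primitive-relation signature multiset is
    ⟨2 | 0⟩
    ⟨2 | 0⟩
    ⟨2 | 1⟩
    ⟨2 | 1⟩
    ⟨2 | 1⟩
    ⟨2 | 1⟩
    ⟨2 | 1⟩
    ⟨2 | 1⟩
    ⟨2 | 1 1⟩
    ⟨2 | 1 1 1⟩
    ⟨2 | 1 1 1 1⟩
    ⟨2 | 1 1 1 1⟩
    ⟨2 | 1 1 1 2⟩
    ⟨2 | 2⟩
    ⟨2 | 2⟩
    ⟨3 | 0⟩
    ⟨4 | 1⟩


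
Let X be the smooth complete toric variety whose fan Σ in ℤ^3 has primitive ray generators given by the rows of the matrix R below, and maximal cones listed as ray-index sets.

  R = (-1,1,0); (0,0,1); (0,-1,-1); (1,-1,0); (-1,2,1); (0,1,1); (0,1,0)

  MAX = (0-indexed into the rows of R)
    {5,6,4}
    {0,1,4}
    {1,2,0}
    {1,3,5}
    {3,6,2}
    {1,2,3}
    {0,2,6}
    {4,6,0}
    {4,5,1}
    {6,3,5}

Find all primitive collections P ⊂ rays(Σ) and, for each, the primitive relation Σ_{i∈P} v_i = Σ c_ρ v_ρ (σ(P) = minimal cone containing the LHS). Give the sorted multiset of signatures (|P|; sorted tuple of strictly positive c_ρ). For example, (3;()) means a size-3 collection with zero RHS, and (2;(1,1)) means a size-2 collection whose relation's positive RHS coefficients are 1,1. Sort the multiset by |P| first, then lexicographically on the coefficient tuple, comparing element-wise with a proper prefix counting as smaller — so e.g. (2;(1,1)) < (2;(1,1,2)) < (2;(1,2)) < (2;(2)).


Minimal non-faces — 6 found among 7 rays, 10 max cones:

  P = {0,3}:  v_{0} + v_{3} = 0  ⟹  sig = (2;())
  P = {2,5}:  v_{2} + v_{5} = 0  ⟹  sig = (2;())
  P = {0,5}:  v_{0} + v_{5} = v_{4}  ⟹  sig = (2;(1))
  P = {1,6}:  v_{1} + v_{6} = v_{5}  ⟹  sig = (2;(1))
  P = {2,4}:  v_{2} + v_{4} = v_{0}  ⟹  sig = (2;(1))
  P = {3,4}:  v_{3} + v_{4} = v_{5}  ⟹  sig = (2;(1))

Hence PRS(X_Σ) =
    (2;())
    (2;())
    (2;(1))
    (2;(1))
    (2;(1))
    (2;(1))


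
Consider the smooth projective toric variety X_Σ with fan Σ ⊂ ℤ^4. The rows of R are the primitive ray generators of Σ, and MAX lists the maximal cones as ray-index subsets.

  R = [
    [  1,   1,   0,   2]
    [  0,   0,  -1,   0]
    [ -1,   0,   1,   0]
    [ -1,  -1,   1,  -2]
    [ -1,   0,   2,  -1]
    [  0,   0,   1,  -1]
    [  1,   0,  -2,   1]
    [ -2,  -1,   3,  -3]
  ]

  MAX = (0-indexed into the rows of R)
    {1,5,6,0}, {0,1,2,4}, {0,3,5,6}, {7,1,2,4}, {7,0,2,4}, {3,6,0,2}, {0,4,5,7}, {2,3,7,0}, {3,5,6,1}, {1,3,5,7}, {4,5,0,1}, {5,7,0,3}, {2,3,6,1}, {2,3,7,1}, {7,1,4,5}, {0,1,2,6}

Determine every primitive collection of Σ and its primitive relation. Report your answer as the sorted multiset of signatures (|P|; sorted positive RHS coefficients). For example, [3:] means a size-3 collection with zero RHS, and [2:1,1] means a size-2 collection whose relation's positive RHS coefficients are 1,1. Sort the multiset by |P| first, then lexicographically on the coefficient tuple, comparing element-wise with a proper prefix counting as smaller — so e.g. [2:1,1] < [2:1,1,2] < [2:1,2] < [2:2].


The 6 primitive collections of Σ (r=8, n=4):

  {4,6}:  v_{4} + v_{6} = 0  ⇒ sig = [2:]
  {2,5}:  v_{2} + v_{5} = v_{4}  ⇒ sig = [2:1]
  {3,4}:  v_{3} + v_{4} = v_{7}  ⇒ sig = [2:1]
  {6,7}:  v_{6} + v_{7} = v_{3}  ⇒ sig = [2:1]
  {0,1,3}:  v_{0} + v_{1} + v_{3} = 0  ⇒ sig = [3:]
  {0,1,7}:  v_{0} + v_{1} + v_{7} = v_{4}  ⇒ sig = [3:1]

Hence PRS(X_Σ) =
{ [2:],  [2:1] ×3,  [3:],  [3:1] }


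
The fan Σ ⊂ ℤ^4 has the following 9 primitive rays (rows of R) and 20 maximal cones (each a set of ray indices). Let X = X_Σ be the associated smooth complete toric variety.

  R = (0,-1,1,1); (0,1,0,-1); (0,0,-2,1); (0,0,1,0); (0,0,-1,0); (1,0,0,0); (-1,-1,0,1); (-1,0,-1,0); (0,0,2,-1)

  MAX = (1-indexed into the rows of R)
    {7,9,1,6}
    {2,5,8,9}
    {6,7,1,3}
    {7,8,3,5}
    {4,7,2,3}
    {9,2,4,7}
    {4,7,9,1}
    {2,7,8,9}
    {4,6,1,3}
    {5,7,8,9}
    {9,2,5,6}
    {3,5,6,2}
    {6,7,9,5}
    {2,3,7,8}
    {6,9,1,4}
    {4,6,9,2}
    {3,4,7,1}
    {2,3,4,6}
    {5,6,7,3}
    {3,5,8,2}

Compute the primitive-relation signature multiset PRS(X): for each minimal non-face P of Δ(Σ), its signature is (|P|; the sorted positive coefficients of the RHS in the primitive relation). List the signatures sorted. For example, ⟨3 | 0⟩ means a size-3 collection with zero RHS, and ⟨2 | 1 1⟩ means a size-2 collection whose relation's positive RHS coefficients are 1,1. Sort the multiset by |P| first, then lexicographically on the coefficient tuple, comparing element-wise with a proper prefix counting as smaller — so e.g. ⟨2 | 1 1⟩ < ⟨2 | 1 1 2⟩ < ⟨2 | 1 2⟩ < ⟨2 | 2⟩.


10 collections generate NE(X_Σ); each relation:

  • {3,9}:  v_{3} + v_{9} = 0  ⟹  sig = ⟨2 | 0⟩
  • {4,5}:  v_{4} + v_{5} = 0  ⟹  sig = ⟨2 | 0⟩
  • {1,2}:  v_{1} + v_{2} = v_{4}  ⟹  sig = ⟨2 | 1⟩
  • {1,8}:  v_{1} + v_{8} = v_{7}  ⟹  sig = ⟨2 | 1⟩
  • {6,8}:  v_{6} + v_{8} = v_{5}  ⟹  sig = ⟨2 | 1⟩
  • {1,5}:  v_{1} + v_{5} = v_{6} + v_{7}  ⟹  sig = ⟨2 | 1 1⟩
  • {4,8}:  v_{4} + v_{8} = v_{2} + v_{7}  ⟹  sig = ⟨2 | 1 1⟩
  • {2,6,7}:  v_{2} + v_{6} + v_{7} = 0  ⟹  sig = ⟨3 | 0⟩
  • {2,5,7}:  v_{2} + v_{5} + v_{7} = v_{8}  ⟹  sig = ⟨3 | 1⟩
  • {4,6,7}:  v_{4} + v_{6} + v_{7} = v_{1}  ⟹  sig = ⟨3 | 1⟩

Signatures (|P|; sorted positive RHS coefficients), sorted:
    |P|=2: 7 collections, coeffs (), (), (1), (1), (1), (1,1), (1,1)
    |P|=3: 3 collections, coeffs (), (1), (1)


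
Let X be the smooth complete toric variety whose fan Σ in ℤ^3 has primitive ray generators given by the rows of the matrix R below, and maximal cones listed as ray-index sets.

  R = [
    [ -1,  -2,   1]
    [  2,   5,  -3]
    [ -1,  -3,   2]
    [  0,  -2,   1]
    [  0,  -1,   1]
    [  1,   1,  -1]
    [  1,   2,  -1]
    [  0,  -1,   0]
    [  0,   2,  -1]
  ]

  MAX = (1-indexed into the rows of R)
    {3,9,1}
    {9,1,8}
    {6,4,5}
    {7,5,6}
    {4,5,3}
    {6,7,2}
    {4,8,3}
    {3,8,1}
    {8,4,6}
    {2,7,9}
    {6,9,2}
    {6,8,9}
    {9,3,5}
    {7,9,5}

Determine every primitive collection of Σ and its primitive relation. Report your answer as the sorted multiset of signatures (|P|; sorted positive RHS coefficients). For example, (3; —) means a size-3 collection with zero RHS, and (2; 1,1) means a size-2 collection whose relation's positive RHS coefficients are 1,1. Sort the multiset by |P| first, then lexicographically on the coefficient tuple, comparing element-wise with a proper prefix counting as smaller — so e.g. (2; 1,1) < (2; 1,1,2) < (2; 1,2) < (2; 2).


Primitive collections (18):

  • {1,7}:  v_{1} + v_{7} = 0  →  sig = (2; —)
  • {4,9}:  v_{4} + v_{9} = 0  →  sig = (2; —)
  • {1,5}:  v_{1} + v_{5} = v_{3}  →  sig = (2; 1)
  • {1,6}:  v_{1} + v_{6} = v_{8}  →  sig = (2; 1)
  • {2,3}:  v_{2} + v_{3} = v_{7}  →  sig = (2; 1)
  • {3,6}:  v_{3} + v_{6} = v_{4}  →  sig = (2; 1)
  • {3,7}:  v_{3} + v_{7} = v_{5}  →  sig = (2; 1)
  • {5,8}:  v_{5} + v_{8} = v_{4}  →  sig = (2; 1)
  • {7,8}:  v_{7} + v_{8} = v_{6}  →  sig = (2; 1)
  • {1,2}:  v_{1} + v_{2} = v_{6} + v_{9}  →  sig = (2; 1,1)
  • {1,4}:  v_{1} + v_{4} = v_{3} + v_{8}  →  sig = (2; 1,1)
  • {2,4}:  v_{2} + v_{4} = v_{6} + v_{7}  →  sig = (2; 1,1)
  • {4,7}:  v_{4} + v_{7} = v_{5} + v_{6}  →  sig = (2; 1,1)
  • {2,8}:  v_{2} + v_{8} = 2·v_{6} + v_{9}  →  sig = (2; 1,2)
  • {2,5}:  v_{2} + v_{5} = 2·v_{7}  →  sig = (2; 2)
  • {3,8,9}:  v_{3} + v_{8} + v_{9} = v_{1}  →  sig = (3; 1)
  • {5,6,9}:  v_{5} + v_{6} + v_{9} = v_{7}  →  sig = (3; 1)
  • {6,7,9}:  v_{6} + v_{7} + v_{9} = v_{2}  →  sig = (3; 1)

Signatures (|P|; sorted positive RHS coefficients), sorted:
    |P|=2: 15 collections, coeffs (), (), (1), (1), (1), (1), (1), (1), (1), (1,1), (1,1), (1,1), (1,1), (1,2), (2)
    |P|=3: 3 collections, coeffs (1), (1), (1)


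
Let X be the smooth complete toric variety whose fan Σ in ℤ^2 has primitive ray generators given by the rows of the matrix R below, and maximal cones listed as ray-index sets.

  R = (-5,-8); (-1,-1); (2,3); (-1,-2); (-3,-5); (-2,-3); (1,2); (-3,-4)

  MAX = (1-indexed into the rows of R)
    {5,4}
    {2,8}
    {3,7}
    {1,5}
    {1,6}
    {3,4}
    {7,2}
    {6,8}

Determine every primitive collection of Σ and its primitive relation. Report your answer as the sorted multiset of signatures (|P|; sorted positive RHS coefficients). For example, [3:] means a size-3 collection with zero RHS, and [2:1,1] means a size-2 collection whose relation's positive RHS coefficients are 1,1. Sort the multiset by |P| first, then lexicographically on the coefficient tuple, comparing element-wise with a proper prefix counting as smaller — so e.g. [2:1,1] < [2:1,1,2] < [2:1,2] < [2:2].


Primitive collections (20):

  P = {3,6}:  v_{3} + v_{6} = 0  ⇒ sig = [2:]
  P = {4,7}:  v_{4} + v_{7} = 0  ⇒ sig = [2:]
  P = {1,3}:  v_{1} + v_{3} = v_{5}  ⇒ sig = [2:1]
  P = {2,3}:  v_{2} + v_{3} = v_{7}  ⇒ sig = [2:1]
  P = {2,4}:  v_{2} + v_{4} = v_{6}  ⇒ sig = [2:1]
  P = {2,6}:  v_{2} + v_{6} = v_{8}  ⇒ sig = [2:1]
  P = {3,5}:  v_{3} + v_{5} = v_{4}  ⇒ sig = [2:1]
  P = {3,8}:  v_{3} + v_{8} = v_{2}  ⇒ sig = [2:1]
  P = {4,6}:  v_{4} + v_{6} = v_{5}  ⇒ sig = [2:1]
  P = {5,6}:  v_{5} + v_{6} = v_{1}  ⇒ sig = [2:1]
  P = {5,7}:  v_{5} + v_{7} = v_{6}  ⇒ sig = [2:1]
  P = {6,7}:  v_{6} + v_{7} = v_{2}  ⇒ sig = [2:1]
  P = {1,4}:  v_{1} + v_{4} = 2·v_{5}  ⇒ sig = [2:2]
  P = {1,7}:  v_{1} + v_{7} = 2·v_{6}  ⇒ sig = [2:2]
  P = {2,5}:  v_{2} + v_{5} = 2·v_{6}  ⇒ sig = [2:2]
  P = {4,8}:  v_{4} + v_{8} = 2·v_{6}  ⇒ sig = [2:2]
  P = {7,8}:  v_{7} + v_{8} = 2·v_{2}  ⇒ sig = [2:2]
  P = {1,2}:  v_{1} + v_{2} = 3·v_{6}  ⇒ sig = [2:3]
  P = {5,8}:  v_{5} + v_{8} = 3·v_{6}  ⇒ sig = [2:3]
  P = {1,8}:  v_{1} + v_{8} = 4·v_{6}  ⇒ sig = [2:4]

so the primitive-relation signature multiset is
    [2:]
    [2:]
    [2:1]
    [2:1]
    [2:1]
    [2:1]
    [2:1]
    [2:1]
    [2:1]
    [2:1]
    [2:1]
    [2:1]
    [2:2]
    [2:2]
    [2:2]
    [2:2]
    [2:2]
    [2:3]
    [2:3]
    [2:4]


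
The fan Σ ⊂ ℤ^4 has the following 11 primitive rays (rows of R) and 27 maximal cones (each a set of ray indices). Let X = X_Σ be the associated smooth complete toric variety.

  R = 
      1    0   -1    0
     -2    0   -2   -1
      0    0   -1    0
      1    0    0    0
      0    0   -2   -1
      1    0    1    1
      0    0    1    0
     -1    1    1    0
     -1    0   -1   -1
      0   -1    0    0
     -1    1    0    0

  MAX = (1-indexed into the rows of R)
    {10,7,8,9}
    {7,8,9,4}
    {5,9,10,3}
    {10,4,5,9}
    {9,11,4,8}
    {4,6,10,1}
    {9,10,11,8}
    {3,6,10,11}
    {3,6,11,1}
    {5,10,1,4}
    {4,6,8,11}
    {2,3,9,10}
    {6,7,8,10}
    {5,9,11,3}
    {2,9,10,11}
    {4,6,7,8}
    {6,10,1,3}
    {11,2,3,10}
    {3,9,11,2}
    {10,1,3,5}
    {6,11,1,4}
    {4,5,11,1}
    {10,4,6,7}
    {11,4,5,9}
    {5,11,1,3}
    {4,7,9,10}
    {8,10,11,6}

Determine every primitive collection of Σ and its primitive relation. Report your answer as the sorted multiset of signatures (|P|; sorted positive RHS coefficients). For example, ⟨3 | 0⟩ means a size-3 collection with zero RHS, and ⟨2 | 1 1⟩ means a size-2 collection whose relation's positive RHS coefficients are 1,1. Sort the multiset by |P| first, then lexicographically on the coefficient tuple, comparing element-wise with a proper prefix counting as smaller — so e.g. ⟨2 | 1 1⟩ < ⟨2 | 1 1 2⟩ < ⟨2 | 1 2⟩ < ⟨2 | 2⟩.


Primitive collections (22):

  P = {3,7}:  v_{3} + v_{7} = 0  →  sig = ⟨2 | 0⟩
  P = {6,9}:  v_{6} + v_{9} = 0  →  sig = ⟨2 | 0⟩
  P = {1,7}:  v_{1} + v_{7} = v_{4}  →  sig = ⟨2 | 1⟩
  P = {1,9}:  v_{1} + v_{9} = v_{5}  →  sig = ⟨2 | 1⟩
  P = {3,4}:  v_{3} + v_{4} = v_{1}  →  sig = ⟨2 | 1⟩
  P = {3,8}:  v_{3} + v_{8} = v_{11}  →  sig = ⟨2 | 1⟩
  P = {5,6}:  v_{5} + v_{6} = v_{1}  →  sig = ⟨2 | 1⟩
  P = {7,11}:  v_{7} + v_{11} = v_{8}  →  sig = ⟨2 | 1⟩
  P = {1,8}:  v_{1} + v_{8} = v_{4} + v_{11}  →  sig = ⟨2 | 1 1⟩
  P = {2,4}:  v_{2} + v_{4} = v_{3} + v_{9}  →  sig = ⟨2 | 1 1⟩
  P = {5,7}:  v_{5} + v_{7} = v_{4} + v_{9}  →  sig = ⟨2 | 1 1⟩
  P = {2,6}:  v_{2} + v_{6} = v_{3} + v_{10} + v_{11}  →  sig = ⟨2 | 1 1 1⟩
  P = {2,7}:  v_{2} + v_{7} = v_{9} + v_{10} + v_{11}  →  sig = ⟨2 | 1 1 1⟩
  P = {5,8}:  v_{5} + v_{8} = v_{4} + v_{9} + v_{11}  →  sig = ⟨2 | 1 1 1⟩
  P = {2,8}:  v_{2} + v_{8} = v_{9} + v_{10} + 2·v_{11}  →  sig = ⟨2 | 1 1 2⟩
  P = {1,2}:  v_{1} + v_{2} = 2·v_{3} + v_{9}  →  sig = ⟨2 | 1 2⟩
  P = {2,5}:  v_{2} + v_{5} = 2·v_{3} + 2·v_{9}  →  sig = ⟨2 | 2 2⟩
  P = {4,10,11}:  v_{4} + v_{10} + v_{11} = 0  →  sig = ⟨3 | 0⟩
  P = {1,10,11}:  v_{1} + v_{10} + v_{11} = v_{3}  →  sig = ⟨3 | 1⟩
  P = {4,8,10}:  v_{4} + v_{8} + v_{10} = v_{7}  →  sig = ⟨3 | 1⟩
  P = {5,10,11}:  v_{5} + v_{10} + v_{11} = v_{3} + v_{9}  →  sig = ⟨3 | 1 1⟩
  P = {3,9,10,11}:  v_{3} + v_{9} + v_{10} + v_{11} = v_{2}  →  sig = ⟨4 | 1⟩

Sorted signature multiset PRS(X):
{ ⟨2 | 0⟩ ×2,  ⟨2 | 1⟩ ×6,  ⟨2 | 1 1⟩ ×3,  ⟨2 | 1 1 1⟩ ×3,  ⟨2 | 1 1 2⟩,  ⟨2 | 1 2⟩,  ⟨2 | 2 2⟩,  ⟨3 | 0⟩,  ⟨3 | 1⟩ ×2,  ⟨3 | 1 1⟩,  ⟨4 | 1⟩ }


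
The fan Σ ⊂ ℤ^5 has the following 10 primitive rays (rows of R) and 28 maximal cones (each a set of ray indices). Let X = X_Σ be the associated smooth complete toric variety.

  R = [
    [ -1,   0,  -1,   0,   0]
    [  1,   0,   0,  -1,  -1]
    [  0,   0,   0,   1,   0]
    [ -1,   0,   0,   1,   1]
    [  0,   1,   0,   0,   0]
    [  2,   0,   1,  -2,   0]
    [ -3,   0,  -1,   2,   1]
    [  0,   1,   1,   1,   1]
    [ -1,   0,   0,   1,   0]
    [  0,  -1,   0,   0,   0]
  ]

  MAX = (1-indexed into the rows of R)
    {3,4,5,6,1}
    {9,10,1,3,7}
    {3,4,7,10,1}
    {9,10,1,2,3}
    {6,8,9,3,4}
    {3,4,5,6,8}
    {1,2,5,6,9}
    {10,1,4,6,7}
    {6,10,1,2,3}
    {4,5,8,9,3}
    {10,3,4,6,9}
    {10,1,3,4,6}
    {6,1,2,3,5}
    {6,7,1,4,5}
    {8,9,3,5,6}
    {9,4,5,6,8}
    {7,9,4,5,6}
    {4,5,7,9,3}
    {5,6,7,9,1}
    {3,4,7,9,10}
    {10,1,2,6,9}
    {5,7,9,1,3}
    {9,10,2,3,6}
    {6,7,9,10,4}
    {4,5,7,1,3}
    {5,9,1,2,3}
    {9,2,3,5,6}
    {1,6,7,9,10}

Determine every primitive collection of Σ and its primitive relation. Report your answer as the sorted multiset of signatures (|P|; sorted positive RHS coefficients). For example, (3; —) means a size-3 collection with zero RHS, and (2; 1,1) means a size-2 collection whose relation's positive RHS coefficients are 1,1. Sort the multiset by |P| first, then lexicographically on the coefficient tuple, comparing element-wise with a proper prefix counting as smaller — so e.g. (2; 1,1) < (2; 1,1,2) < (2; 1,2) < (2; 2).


Minimal non-faces — 11 found among 10 rays, 28 max cones:

  {2,4}:  v_{2} + v_{4} = 0  ⟹  sig = (2; —)
  {5,10}:  v_{5} + v_{10} = 0  ⟹  sig = (2; —)
  {1,8}:  v_{1} + v_{8} = v_{4} + v_{5}  ⟹  sig = (2; 1,1)
  {2,7}:  v_{2} + v_{7} = v_{1} + v_{9}  ⟹  sig = (2; 1,1)
  {2,8}:  v_{2} + v_{8} = v_{3} + v_{5} + v_{6} + v_{9}  ⟹  sig = (2; 1,1,1,1)
  {8,10}:  v_{8} + v_{10} = v_{3} + v_{4} + v_{6} + v_{9}  ⟹  sig = (2; 1,1,1,1)
  {7,8}:  v_{7} + v_{8} = 2·v_{4} + v_{5} + v_{9}  ⟹  sig = (2; 1,1,2)
  {1,4,9}:  v_{1} + v_{4} + v_{9} = v_{7}  ⟹  sig = (3; 1)
  {3,6,7}:  v_{3} + v_{6} + v_{7} = v_{4}  ⟹  sig = (3; 1)
  {1,3,6,9}:  v_{1} + v_{3} + v_{6} + v_{9} = 0  ⟹  sig = (4; —)
  {3,4,5,6,9}:  v_{3} + v_{4} + v_{5} + v_{6} + v_{9} = v_{8}  ⟹  sig = (5; 1)

Signatures (|P|; sorted positive RHS coefficients), sorted:
{ (2; —) ×2,  (2; 1,1) ×2,  (2; 1,1,1,1) ×2,  (2; 1,1,2),  (3; 1) ×2,  (4; —),  (5; 1) }


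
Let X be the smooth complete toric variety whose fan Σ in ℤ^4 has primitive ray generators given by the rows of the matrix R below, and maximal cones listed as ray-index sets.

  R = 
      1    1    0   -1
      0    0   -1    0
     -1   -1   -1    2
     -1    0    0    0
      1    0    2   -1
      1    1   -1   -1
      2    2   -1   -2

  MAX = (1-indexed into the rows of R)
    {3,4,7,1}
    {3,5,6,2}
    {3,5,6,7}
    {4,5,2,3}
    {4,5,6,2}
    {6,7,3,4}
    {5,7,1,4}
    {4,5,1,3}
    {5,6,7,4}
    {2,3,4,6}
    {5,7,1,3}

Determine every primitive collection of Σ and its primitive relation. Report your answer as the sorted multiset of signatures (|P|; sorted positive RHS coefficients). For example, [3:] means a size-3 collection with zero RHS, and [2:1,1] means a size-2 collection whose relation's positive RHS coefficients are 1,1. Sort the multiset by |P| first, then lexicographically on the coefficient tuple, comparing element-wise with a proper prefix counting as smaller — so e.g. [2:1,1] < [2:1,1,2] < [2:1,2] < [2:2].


Primitive collections (5):

  • {1,2}:  v_{1} + v_{2} = v_{6} — sig = [2:1]
  • {1,6}:  v_{1} + v_{6} = v_{7} — sig = [2:1]
  • {2,7}:  v_{2} + v_{7} = 2·v_{6} — sig = [2:2]
  • {3,4,5,6}:  v_{3} + v_{4} + v_{5} + v_{6} = 0 — sig = [4:]
  • {3,4,5,7}:  v_{3} + v_{4} + v_{5} + v_{7} = v_{1} — sig = [4:1]

Sorted signature multiset PRS(X):
    |P|=2: 3 collections, coeffs (1), (1), (2)
    |P|=4: 2 collections, coeffs (), (1)
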